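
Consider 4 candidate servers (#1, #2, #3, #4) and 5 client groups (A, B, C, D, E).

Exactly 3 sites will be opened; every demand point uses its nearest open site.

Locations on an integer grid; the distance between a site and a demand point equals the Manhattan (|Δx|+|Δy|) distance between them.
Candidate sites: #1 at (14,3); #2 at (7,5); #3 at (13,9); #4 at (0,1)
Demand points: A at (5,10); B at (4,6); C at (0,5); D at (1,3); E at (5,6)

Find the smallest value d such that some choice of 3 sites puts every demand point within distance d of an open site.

Open {#1, #2, #4}.
  Farthest demand point is A at distance 7 (to #2); all others are ≤ 7.
With {#2, #3, #4} the worst case is 7.
With {#1, #2, #3} the worst case is 8.
No size-3 selection achieves below 7.

7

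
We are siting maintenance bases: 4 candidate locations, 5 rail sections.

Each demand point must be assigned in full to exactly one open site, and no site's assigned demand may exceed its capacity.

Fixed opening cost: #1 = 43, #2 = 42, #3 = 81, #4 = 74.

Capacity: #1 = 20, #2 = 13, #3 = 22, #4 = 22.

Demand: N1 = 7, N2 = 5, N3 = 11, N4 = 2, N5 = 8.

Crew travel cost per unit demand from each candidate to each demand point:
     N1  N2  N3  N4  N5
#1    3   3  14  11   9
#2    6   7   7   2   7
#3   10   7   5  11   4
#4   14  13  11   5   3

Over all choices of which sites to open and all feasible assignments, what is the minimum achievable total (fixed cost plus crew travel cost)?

269

Open {#1, #3}; cheapest assignment that respects the capacities:
  #1 (cap 20, load 14): N1, N2, N4 — cost 7×3 + 5×3 + 2×11 = 58
  #3 (cap 22, load 19): N3, N5 — cost 11×5 + 8×4 = 87
  Shipping 145, fixed 124 → total 269.
  Any other capacity-feasible assignment to {#1, #3} ships for at least 145.
Compare {#1, #2}: its best feasible assignment gives total 274.
Compare {#1, #2, #3}: its best feasible assignment gives total 293.
Every other set of open sites that can feasibly serve all demand totals ≥ 274 even under its best assignment. Minimum: 269.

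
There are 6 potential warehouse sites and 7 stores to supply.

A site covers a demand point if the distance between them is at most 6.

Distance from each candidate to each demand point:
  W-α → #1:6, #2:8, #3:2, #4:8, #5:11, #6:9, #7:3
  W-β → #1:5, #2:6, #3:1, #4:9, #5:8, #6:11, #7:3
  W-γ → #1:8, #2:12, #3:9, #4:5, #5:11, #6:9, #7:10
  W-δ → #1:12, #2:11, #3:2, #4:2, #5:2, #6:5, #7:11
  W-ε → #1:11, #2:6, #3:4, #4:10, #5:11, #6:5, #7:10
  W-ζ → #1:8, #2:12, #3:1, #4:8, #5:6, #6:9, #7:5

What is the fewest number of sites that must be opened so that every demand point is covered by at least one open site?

Coverage sets (demand points within 6 of each site):
  W-α: {#1, #3, #7}
  W-β: {#1, #2, #3, #7}
  W-γ: {#4}
  W-δ: {#3, #4, #5, #6}
  W-ε: {#2, #3, #6}
  W-ζ: {#3, #5, #7}
No single site covers all 7 demand points.
But {W-β, W-δ} covers everything, so the minimum is 2.

2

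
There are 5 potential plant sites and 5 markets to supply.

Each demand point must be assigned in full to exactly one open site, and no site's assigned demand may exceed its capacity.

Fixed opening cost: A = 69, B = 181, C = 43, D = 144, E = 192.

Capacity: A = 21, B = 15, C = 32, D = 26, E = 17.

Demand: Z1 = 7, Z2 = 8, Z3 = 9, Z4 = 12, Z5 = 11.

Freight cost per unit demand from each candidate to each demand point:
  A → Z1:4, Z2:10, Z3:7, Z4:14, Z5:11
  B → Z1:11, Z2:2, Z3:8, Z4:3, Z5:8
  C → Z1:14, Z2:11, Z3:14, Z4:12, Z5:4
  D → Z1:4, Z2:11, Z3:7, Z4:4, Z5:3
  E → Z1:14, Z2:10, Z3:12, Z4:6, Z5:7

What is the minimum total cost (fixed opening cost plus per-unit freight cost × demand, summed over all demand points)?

Open {A, C}; cheapest assignment that respects the capacities:
  A (cap 21, load 16): Z1, Z3 — cost 7×4 + 9×7 = 91
  C (cap 32, load 31): Z2, Z4, Z5 — cost 8×11 + 12×12 + 11×4 = 276
  Shipping 367, fixed 112 → total 479.
  Any other capacity-feasible assignment to {A, C} ships for at least 367.
Compare {A, C, D}: its best feasible assignment gives total 516.
Compare {C, D}: its best feasible assignment gives total 521.
Every other set of open sites that can feasibly serve all demand totals ≥ 516 even under its best assignment. Minimum: 479.

479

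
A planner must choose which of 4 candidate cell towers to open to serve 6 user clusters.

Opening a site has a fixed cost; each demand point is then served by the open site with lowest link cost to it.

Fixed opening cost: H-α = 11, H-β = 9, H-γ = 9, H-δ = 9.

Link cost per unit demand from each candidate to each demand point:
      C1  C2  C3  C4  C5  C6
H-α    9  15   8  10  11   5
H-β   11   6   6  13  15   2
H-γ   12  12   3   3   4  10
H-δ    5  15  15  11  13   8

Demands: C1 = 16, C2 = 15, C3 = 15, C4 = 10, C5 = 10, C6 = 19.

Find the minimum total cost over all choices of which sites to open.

350

Open {H-β, H-γ, H-δ}: assign each demand point to its cheapest open site.
  C1→H-δ 16×5=80, C2→H-β 15×6=90, C3→H-γ 15×3=45, C4→H-γ 10×3=30, C5→H-γ 10×4=40, C6→H-β 19×2=38
  link cost 323, fixed 27 → total 350.
Compare {H-α, H-β, H-γ, H-δ}: link cost 323 + fixed 38 = 361.
Compare {H-α, H-β, H-γ}: link cost 387 + fixed 29 = 416.
Compare {H-β, H-γ}: link cost 419 + fixed 18 = 437.
All other subsets cost ≥ 361. Minimum total cost: 350.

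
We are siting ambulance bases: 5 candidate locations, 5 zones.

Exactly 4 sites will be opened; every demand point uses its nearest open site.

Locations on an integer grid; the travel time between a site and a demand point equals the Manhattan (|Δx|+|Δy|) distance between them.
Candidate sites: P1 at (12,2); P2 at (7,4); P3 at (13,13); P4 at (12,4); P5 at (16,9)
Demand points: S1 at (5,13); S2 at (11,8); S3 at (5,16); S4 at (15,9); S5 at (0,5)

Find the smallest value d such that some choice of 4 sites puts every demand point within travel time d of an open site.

11

Open {P1, P2, P3, P4}.
  Farthest demand point is S3 at travel time 11 (to P3); all others are ≤ 11.
With {P1, P2, P3, P5} the worst case is 11.
With {P2, P3, P4, P5} the worst case is 11.
No size-4 selection achieves below 11.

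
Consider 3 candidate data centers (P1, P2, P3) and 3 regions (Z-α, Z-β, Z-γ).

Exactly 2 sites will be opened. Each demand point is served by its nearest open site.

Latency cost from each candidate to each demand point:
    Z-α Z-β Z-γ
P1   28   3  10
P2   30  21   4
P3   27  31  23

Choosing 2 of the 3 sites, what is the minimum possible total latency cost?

35

Open {P1, P2}.
  Z-α→P1 28, Z-β→P1 3, Z-γ→P2 4  ⇒ total 35.
Compare {P1, P3}: total 40.
Compare {P2, P3}: total 52.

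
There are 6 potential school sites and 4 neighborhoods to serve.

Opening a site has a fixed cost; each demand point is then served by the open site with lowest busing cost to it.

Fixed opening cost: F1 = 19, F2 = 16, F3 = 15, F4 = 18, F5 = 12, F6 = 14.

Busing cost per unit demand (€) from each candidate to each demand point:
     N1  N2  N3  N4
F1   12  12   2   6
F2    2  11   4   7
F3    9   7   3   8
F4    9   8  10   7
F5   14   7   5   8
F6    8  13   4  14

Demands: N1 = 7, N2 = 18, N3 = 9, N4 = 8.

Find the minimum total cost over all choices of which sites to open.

253

Open {F1, F2, F5}: assign each demand point to its cheapest open site.
  N1→F2 7×2=14, N2→F5 18×7=126, N3→F1 9×2=18, N4→F1 8×6=48
  busing cost 206, fixed 47 → total 253.
Compare {F2, F3}: busing cost 223 + fixed 31 = 254.
Compare {F1, F2, F3}: busing cost 206 + fixed 50 = 256.
Compare {F2, F5}: busing cost 232 + fixed 28 = 260.
All other subsets cost ≥ 254. Minimum total cost: 253.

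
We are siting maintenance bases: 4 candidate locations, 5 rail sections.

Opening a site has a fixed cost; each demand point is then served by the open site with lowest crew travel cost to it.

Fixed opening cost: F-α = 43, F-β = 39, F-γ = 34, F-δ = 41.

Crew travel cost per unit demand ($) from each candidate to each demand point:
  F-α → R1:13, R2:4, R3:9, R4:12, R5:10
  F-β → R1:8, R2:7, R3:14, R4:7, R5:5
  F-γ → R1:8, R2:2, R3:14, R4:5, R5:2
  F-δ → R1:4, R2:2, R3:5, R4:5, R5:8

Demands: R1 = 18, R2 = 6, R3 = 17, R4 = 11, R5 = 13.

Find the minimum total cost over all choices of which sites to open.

Open {F-γ, F-δ}: assign each demand point to its cheapest open site.
  R1→F-δ 18×4=72, R2→F-γ 6×2=12, R3→F-δ 17×5=85, R4→F-γ 11×5=55, R5→F-γ 13×2=26
  crew travel cost 250, fixed 75 → total 325.
Compare {F-β, F-γ, F-δ}: crew travel cost 250 + fixed 114 = 364.
Compare {F-α, F-γ, F-δ}: crew travel cost 250 + fixed 118 = 368.
Compare {F-δ}: crew travel cost 328 + fixed 41 = 369.
All other subsets cost ≥ 364. Minimum total cost: 325.

325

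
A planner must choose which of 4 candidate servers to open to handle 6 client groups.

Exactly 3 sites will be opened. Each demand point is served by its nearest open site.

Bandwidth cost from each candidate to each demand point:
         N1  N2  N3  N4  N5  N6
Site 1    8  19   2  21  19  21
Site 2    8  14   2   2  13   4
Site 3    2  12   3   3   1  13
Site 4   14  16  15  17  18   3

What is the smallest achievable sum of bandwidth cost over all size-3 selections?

Open {Site 2, Site 3, Site 4}.
  N1→Site 3 2, N2→Site 3 12, N3→Site 2 2, N4→Site 2 2, N5→Site 3 1, N6→Site 4 3  ⇒ total 22.
Compare {Site 1, Site 2, Site 3}: total 23.
Compare {Site 1, Site 3, Site 4}: total 23.
No size-3 selection does better; minimum is 22.

22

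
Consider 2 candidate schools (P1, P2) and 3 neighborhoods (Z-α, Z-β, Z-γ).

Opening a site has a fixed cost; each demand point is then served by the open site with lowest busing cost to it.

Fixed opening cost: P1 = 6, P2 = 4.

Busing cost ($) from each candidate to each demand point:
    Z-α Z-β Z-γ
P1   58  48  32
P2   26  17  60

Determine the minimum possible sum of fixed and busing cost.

Open {P1, P2}: assign each demand point to its cheapest open site.
  Z-α→P2 26, Z-β→P2 17, Z-γ→P1 32
  busing cost 75, fixed 10 → total 85.
Compare {P2}: busing cost 103 + fixed 4 = 107.
Compare {P1}: busing cost 138 + fixed 6 = 144.

85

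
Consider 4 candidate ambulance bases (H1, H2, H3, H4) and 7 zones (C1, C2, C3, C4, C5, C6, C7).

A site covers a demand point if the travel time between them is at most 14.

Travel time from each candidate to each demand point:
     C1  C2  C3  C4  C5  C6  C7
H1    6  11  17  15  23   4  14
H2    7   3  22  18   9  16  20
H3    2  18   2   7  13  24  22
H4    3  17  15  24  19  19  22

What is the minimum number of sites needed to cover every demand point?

Coverage sets (demand points within 14 of each site):
  H1: {C1, C2, C6, C7}
  H2: {C1, C2, C5}
  H3: {C1, C3, C4, C5}
  H4: {C1}
No single site covers all 7 demand points.
But {H1, H3} covers everything, so the minimum is 2.

2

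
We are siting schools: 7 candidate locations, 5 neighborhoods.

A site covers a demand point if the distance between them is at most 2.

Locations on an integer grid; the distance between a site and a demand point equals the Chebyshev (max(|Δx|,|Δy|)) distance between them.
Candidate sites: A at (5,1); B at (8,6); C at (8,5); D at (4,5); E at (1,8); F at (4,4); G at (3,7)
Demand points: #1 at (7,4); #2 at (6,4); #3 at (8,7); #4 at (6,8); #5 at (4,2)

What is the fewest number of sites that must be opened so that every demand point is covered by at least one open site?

Coverage sets (demand points within 2 of each site):
  A: {#5}
  B: {#1, #2, #3, #4}
  C: {#1, #2, #3}
  D: {#2}
  E: {}
  F: {#2, #5}
  G: {}
No single site covers all 5 demand points.
But {A, B} covers everything, so the minimum is 2.

2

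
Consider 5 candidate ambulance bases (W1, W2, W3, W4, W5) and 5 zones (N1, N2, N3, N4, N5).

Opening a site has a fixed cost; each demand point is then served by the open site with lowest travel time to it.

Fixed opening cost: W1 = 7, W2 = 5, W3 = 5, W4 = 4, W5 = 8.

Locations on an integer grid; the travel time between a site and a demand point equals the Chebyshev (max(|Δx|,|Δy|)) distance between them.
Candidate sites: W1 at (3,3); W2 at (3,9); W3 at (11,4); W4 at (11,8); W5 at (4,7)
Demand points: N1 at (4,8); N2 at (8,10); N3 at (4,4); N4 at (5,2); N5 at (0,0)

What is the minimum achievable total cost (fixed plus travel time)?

24

Open {W1, W2}: assign each demand point to its cheapest open site.
  N1→W2 1, N2→W2 5, N3→W1 1, N4→W1 2, N5→W1 3
  travel time 12, fixed 12 → total 24.
Compare {W1}: travel time 18 + fixed 7 = 25.
Compare {W1, W4}: travel time 14 + fixed 11 = 25.
Compare {W1, W5}: travel time 11 + fixed 15 = 26.
All other subsets cost ≥ 25. Minimum total cost: 24.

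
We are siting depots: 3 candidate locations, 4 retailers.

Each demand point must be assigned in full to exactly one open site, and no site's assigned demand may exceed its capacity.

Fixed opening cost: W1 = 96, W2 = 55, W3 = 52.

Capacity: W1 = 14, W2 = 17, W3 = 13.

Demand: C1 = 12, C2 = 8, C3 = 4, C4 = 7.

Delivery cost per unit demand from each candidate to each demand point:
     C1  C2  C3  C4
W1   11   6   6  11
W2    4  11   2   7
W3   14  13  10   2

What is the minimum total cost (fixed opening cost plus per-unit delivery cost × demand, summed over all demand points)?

Open {W1, W2, W3}; cheapest assignment that respects the capacities:
  W1 (cap 14, load 8): C2 — cost 8×6 = 48
  W2 (cap 17, load 16): C1, C3 — cost 12×4 + 4×2 = 56
  W3 (cap 13, load 7): C4 — cost 7×2 = 14
  Shipping 118, fixed 203 → total 321.
  Any other capacity-feasible assignment to {W1, W2, W3} ships for at least 118.
Total demand is 31; every other set of sites either has combined capacity below 31 or cannot fit the demands without splitting one across sites, so {W1, W2, W3} is the only feasible choice of open sites. Minimum: 321.

321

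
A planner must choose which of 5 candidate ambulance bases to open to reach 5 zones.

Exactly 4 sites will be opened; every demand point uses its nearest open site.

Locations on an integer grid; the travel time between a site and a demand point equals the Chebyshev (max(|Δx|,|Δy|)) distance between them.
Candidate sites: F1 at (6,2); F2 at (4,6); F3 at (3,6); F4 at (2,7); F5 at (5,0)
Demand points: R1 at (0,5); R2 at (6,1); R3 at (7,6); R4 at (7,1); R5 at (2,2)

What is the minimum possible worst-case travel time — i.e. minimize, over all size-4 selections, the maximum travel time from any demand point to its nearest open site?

Open {F1, F2, F3, F5}.
  Farthest demand point is R1 at travel time 3 (to F3); all others are ≤ 3.
With {F1, F2, F4, F5} the worst case is 3.
With {F2, F3, F4, F5} the worst case is 3.
No size-4 selection achieves below 3.

3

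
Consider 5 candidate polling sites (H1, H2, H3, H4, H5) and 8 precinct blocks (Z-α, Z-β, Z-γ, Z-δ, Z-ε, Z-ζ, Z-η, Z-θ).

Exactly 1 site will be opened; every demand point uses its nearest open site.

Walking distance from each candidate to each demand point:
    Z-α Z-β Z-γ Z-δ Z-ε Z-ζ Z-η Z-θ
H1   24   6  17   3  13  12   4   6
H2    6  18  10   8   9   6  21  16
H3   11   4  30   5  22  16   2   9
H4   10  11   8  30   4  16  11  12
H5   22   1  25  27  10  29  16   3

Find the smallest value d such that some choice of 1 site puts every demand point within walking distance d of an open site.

Open {H2}.
  Farthest demand point is Z-η at walking distance 21 (to H2); all others are ≤ 21.
With {H1} the worst case is 24.
With {H5} the worst case is 29.
No size-1 selection achieves below 21.

21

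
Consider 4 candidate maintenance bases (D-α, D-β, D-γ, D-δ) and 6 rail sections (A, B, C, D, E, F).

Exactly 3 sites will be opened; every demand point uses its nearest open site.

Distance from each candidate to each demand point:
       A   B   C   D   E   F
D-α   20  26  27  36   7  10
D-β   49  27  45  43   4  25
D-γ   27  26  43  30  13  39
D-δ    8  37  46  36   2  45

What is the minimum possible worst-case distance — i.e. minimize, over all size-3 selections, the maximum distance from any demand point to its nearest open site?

30

Open {D-α, D-β, D-γ}.
  Farthest demand point is D at distance 30 (to D-γ); all others are ≤ 30.
With {D-α, D-γ, D-δ} the worst case is 30.
With {D-α, D-β, D-δ} the worst case is 36.
No size-3 selection achieves below 30.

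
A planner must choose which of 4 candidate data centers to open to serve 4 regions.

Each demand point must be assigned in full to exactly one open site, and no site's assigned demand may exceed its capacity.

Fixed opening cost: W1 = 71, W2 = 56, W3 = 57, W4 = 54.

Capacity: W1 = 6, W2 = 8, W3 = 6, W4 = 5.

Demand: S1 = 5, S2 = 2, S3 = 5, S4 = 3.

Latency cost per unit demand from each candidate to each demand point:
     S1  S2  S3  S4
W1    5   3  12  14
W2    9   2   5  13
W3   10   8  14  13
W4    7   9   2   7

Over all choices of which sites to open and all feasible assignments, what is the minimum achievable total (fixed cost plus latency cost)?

256

Open {W1, W2, W4}; cheapest assignment that respects the capacities:
  W1 (cap 6, load 5): S1 — cost 5×5 = 25
  W2 (cap 8, load 7): S2, S3 — cost 2×2 + 5×5 = 29
  W4 (cap 5, load 3): S4 — cost 3×7 = 21
  Shipping 75, fixed 181 → total 256.
  Any other capacity-feasible assignment to {W1, W2, W4} ships for at least 75.
Compare {W2, W3, W4}: its best feasible assignment gives total 265.
Compare {W1, W3, W4}: its best feasible assignment gives total 272.
Every other set of open sites that can feasibly serve all demand totals ≥ 265 even under its best assignment. Minimum: 256.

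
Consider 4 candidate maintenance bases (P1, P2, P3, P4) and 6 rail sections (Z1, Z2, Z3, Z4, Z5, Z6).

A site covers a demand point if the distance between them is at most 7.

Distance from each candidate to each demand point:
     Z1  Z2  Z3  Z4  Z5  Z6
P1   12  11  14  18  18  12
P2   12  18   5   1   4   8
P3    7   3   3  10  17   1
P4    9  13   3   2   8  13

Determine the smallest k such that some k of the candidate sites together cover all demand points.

Coverage sets (demand points within 7 of each site):
  P1: {}
  P2: {Z3, Z4, Z5}
  P3: {Z1, Z2, Z3, Z6}
  P4: {Z3, Z4}
No single site covers all 6 demand points.
But {P2, P3} covers everything, so the minimum is 2.

2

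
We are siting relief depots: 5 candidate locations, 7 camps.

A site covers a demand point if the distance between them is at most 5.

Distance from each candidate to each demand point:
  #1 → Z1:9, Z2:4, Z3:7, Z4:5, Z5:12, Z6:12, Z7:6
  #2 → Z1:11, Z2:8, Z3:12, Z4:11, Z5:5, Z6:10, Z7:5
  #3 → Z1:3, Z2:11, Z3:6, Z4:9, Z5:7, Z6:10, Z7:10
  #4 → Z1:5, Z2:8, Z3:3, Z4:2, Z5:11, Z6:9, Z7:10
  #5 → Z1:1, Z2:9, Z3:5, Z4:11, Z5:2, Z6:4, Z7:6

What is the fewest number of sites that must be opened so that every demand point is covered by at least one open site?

3

Coverage sets (demand points within 5 of each site):
  #1: {Z2, Z4}
  #2: {Z5, Z7}
  #3: {Z1}
  #4: {Z1, Z3, Z4}
  #5: {Z1, Z3, Z5, Z6}
No 2 sites suffice: every size-2 union leaves at least one demand point uncovered.
But {#1, #2, #5} covers everything, so the minimum is 3.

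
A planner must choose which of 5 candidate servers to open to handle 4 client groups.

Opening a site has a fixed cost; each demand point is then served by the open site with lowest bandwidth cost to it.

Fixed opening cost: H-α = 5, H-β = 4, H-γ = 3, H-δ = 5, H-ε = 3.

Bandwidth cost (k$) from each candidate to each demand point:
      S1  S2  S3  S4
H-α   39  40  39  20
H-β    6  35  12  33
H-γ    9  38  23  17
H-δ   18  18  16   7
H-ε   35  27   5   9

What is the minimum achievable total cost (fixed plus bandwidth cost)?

48

Open {H-β, H-δ, H-ε}: assign each demand point to its cheapest open site.
  S1→H-β 6, S2→H-δ 18, S3→H-ε 5, S4→H-δ 7
  bandwidth cost 36, fixed 12 → total 48.
Compare {H-γ, H-δ, H-ε}: bandwidth cost 39 + fixed 11 = 50.
Compare {H-β, H-γ, H-δ, H-ε}: bandwidth cost 36 + fixed 15 = 51.
Compare {H-β, H-δ}: bandwidth cost 43 + fixed 9 = 52.
All other subsets cost ≥ 50. Minimum total cost: 48.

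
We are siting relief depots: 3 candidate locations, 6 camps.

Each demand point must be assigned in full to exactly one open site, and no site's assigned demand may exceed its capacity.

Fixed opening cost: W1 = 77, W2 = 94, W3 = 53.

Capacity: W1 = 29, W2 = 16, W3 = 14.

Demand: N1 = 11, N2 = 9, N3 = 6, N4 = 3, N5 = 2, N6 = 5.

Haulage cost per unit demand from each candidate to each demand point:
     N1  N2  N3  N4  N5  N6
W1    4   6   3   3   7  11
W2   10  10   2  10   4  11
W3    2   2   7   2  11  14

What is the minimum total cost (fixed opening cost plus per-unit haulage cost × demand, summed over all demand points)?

285

Open {W1, W3}; cheapest assignment that respects the capacities:
  W1 (cap 29, load 24): N1, N3, N5, N6 — cost 11×4 + 6×3 + 2×7 + 5×11 = 131
  W3 (cap 14, load 12): N2, N4 — cost 9×2 + 3×2 = 24
  Shipping 155, fixed 130 → total 285.
  Any other capacity-feasible assignment to {W1, W3} ships for at least 155.
Compare {W1, W2}: its best feasible assignment gives total 353.
Compare {W1, W2, W3}: its best feasible assignment gives total 367.
Every other set of open sites that can feasibly serve all demand totals ≥ 353 even under its best assignment. Minimum: 285.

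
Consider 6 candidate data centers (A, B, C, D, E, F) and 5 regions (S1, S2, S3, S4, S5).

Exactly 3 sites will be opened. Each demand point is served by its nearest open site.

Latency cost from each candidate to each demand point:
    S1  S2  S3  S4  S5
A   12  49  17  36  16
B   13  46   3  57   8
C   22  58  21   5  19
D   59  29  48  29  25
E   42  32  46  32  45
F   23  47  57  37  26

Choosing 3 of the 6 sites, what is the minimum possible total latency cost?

58

Open {B, C, D}.
  S1→B 13, S2→D 29, S3→B 3, S4→C 5, S5→B 8  ⇒ total 58.
Compare {B, C, E}: total 61.
Compare {A, B, C}: total 74.
No size-3 selection does better; minimum is 58.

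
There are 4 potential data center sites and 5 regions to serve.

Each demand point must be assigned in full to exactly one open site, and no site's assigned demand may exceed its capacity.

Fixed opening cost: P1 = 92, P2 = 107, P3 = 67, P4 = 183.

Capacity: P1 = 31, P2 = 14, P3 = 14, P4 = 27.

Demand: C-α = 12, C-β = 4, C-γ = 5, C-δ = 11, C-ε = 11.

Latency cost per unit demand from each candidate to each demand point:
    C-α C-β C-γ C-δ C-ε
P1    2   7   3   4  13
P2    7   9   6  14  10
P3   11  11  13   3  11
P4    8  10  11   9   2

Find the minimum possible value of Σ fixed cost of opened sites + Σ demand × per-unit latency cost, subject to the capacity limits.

420

Open {P1, P4}; cheapest assignment that respects the capacities:
  P1 (cap 31, load 28): C-α, C-γ, C-δ — cost 12×2 + 5×3 + 11×4 = 83
  P4 (cap 27, load 15): C-β, C-ε — cost 4×10 + 11×2 = 62
  Shipping 145, fixed 275 → total 420.
  Any other capacity-feasible assignment to {P1, P4} ships for at least 145.
Compare {P1, P3, P4}: its best feasible assignment gives total 464.
Compare {P1, P2, P3}: its best feasible assignment gives total 476.
Every other set of open sites that can feasibly serve all demand totals ≥ 464 even under its best assignment. Minimum: 420.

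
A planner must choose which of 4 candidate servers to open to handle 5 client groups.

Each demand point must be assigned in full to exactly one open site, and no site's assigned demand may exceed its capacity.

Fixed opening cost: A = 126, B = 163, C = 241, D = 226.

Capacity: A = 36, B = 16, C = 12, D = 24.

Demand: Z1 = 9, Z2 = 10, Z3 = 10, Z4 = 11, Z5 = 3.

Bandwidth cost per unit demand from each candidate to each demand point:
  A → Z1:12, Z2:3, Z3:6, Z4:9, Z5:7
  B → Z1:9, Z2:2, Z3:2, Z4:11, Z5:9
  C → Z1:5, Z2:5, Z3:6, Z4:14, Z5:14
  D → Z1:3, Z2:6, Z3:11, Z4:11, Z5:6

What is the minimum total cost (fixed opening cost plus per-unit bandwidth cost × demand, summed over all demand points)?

567

Open {A, B}; cheapest assignment that respects the capacities:
  A (cap 36, load 33): Z1, Z2, Z4, Z5 — cost 9×12 + 10×3 + 11×9 + 3×7 = 258
  B (cap 16, load 10): Z3 — cost 10×2 = 20
  Shipping 278, fixed 289 → total 567.
  Any other capacity-feasible assignment to {A, B} ships for at least 278.
Compare {A, D}: its best feasible assignment gives total 586.
Compare {A, C}: its best feasible assignment gives total 622.
Every other set of open sites that can feasibly serve all demand totals ≥ 586 even under its best assignment. Minimum: 567.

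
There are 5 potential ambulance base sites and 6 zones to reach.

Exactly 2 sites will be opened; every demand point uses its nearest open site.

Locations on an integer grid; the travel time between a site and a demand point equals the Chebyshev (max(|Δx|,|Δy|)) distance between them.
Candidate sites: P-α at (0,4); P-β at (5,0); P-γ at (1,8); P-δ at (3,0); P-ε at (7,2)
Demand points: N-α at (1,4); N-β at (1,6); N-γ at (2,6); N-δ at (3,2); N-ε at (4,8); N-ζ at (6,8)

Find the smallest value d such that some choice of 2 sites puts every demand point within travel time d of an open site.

Open {P-α, P-γ}.
  Farthest demand point is N-ζ at travel time 5 (to P-γ); all others are ≤ 5.
With {P-β, P-γ} the worst case is 5.
With {P-γ, P-δ} the worst case is 5.
No size-2 selection achieves below 5.

5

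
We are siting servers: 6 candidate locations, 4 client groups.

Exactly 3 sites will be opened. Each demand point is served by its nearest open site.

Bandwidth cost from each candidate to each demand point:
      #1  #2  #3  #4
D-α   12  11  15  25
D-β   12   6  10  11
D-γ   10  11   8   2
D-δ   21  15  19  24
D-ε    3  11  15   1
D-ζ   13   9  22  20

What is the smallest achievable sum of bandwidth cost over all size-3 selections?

Open {D-β, D-γ, D-ε}.
  #1→D-ε 3, #2→D-β 6, #3→D-γ 8, #4→D-ε 1  ⇒ total 18.
Compare {D-α, D-β, D-ε}: total 20.
Compare {D-β, D-δ, D-ε}: total 20.
No size-3 selection does better; minimum is 18.

18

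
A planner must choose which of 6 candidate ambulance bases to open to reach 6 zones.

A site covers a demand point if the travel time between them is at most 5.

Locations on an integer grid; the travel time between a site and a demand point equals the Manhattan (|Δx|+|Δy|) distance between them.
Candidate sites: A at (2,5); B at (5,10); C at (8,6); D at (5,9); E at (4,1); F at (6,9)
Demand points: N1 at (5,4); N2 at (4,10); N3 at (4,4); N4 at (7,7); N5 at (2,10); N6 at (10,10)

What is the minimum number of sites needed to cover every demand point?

2

Coverage sets (demand points within 5 of each site):
  A: {N1, N3, N5}
  B: {N2, N4, N5, N6}
  C: {N1, N4}
  D: {N1, N2, N4, N5}
  E: {N1, N3}
  F: {N2, N4, N5, N6}
No single site covers all 6 demand points.
But {A, B} covers everything, so the minimum is 2.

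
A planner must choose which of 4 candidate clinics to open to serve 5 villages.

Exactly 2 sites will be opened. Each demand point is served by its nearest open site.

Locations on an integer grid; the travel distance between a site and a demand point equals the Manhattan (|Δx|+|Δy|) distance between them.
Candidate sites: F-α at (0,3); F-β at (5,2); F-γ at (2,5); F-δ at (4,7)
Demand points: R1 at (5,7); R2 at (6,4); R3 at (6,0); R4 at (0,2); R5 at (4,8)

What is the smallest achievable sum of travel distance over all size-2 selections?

13

Open {F-β, F-δ}.
  R1→F-δ 1, R2→F-β 3, R3→F-β 3, R4→F-β 5, R5→F-δ 1  ⇒ total 13.
Compare {F-α, F-δ}: total 17.
Compare {F-α, F-β}: total 19.
No size-2 selection does better; minimum is 13.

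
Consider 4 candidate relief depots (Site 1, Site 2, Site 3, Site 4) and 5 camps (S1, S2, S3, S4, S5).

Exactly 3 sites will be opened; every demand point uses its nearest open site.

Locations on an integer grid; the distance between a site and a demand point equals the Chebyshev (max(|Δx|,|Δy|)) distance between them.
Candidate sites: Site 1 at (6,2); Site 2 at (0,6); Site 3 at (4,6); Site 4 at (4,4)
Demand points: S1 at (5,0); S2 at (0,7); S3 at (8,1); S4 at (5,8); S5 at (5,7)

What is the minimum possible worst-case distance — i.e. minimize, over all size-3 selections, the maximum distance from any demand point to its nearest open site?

Open {Site 1, Site 2, Site 3}.
  Farthest demand point is S1 at distance 2 (to Site 1); all others are ≤ 2.
With {Site 1, Site 2, Site 4} the worst case is 4.
With {Site 1, Site 3, Site 4} the worst case is 4.
No size-3 selection achieves below 2.

2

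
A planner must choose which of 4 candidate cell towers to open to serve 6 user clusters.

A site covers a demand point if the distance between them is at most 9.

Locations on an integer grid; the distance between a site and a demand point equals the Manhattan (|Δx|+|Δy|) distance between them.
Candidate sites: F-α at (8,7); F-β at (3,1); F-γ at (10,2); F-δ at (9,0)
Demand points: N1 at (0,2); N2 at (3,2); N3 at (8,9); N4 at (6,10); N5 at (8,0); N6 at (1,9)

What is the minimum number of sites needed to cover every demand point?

Coverage sets (demand points within 9 of each site):
  F-α: {N3, N4, N5, N6}
  F-β: {N1, N2, N5}
  F-γ: {N2, N3, N5}
  F-δ: {N2, N5}
No single site covers all 6 demand points.
But {F-α, F-β} covers everything, so the minimum is 2.

2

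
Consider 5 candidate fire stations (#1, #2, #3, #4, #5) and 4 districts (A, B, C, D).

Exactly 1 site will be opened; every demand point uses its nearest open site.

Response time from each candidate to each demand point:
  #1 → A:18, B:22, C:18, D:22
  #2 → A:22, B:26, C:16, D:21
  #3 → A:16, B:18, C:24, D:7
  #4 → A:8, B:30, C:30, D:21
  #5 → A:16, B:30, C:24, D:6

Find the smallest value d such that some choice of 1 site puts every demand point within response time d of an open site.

22

Open {#1}.
  Farthest demand point is B at response time 22 (to #1); all others are ≤ 22.
With {#3} the worst case is 24.
With {#2} the worst case is 26.
No size-1 selection achieves below 22.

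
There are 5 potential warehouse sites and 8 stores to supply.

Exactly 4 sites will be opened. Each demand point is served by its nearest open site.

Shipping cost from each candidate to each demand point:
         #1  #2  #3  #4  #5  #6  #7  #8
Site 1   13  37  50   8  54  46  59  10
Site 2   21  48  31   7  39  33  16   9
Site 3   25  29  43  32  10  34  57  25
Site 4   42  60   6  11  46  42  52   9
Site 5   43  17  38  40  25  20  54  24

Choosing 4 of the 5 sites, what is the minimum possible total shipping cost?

Open {Site 2, Site 3, Site 4, Site 5}.
  #1→Site 2 21, #2→Site 5 17, #3→Site 4 6, #4→Site 2 7, #5→Site 3 10, #6→Site 5 20, #7→Site 2 16, #8→Site 2 9  ⇒ total 106.
Compare {Site 1, Site 2, Site 4, Site 5}: total 113.
Compare {Site 1, Site 2, Site 3, Site 4}: total 123.
No size-4 selection does better; minimum is 106.

106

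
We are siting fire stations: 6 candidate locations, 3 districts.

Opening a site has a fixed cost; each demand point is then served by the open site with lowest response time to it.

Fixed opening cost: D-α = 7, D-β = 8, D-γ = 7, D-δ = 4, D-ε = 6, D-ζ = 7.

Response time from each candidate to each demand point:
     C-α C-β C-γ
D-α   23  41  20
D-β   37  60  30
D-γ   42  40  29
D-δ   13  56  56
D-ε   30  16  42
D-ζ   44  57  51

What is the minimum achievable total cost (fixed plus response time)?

Open {D-α, D-δ, D-ε}: assign each demand point to its cheapest open site.
  C-α→D-δ 13, C-β→D-ε 16, C-γ→D-α 20
  response time 49, fixed 17 → total 66.
Compare {D-α, D-ε}: response time 59 + fixed 13 = 72.
Compare {D-α, D-γ, D-δ, D-ε}: response time 49 + fixed 24 = 73.
Compare {D-α, D-δ, D-ε, D-ζ}: response time 49 + fixed 24 = 73.
All other subsets cost ≥ 72. Minimum total cost: 66.

66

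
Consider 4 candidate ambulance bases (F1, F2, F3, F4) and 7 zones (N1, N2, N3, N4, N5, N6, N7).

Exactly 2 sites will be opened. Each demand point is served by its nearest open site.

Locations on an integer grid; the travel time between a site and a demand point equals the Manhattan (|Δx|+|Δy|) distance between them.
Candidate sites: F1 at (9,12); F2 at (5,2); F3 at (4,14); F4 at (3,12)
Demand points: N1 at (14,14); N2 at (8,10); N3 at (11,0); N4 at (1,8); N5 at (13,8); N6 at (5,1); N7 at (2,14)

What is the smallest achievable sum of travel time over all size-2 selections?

Open {F1, F2}.
  N1→F1 7, N2→F1 3, N3→F2 8, N4→F2 10, N5→F1 8, N6→F2 1, N7→F1 9  ⇒ total 46.
Compare {F2, F3}: total 52.
Compare {F2, F4}: total 52.
No size-2 selection does better; minimum is 46.

46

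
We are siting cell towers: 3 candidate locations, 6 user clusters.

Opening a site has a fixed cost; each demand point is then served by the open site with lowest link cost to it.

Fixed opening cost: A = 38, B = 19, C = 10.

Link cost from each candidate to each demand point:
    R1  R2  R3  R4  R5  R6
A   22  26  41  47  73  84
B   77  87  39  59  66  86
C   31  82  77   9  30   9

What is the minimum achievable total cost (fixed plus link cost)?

185

Open {A, C}: assign each demand point to its cheapest open site.
  R1→A 22, R2→A 26, R3→A 41, R4→C 9, R5→C 30, R6→C 9
  link cost 137, fixed 48 → total 185.
Compare {A, B, C}: link cost 135 + fixed 67 = 202.
Compare {B, C}: link cost 200 + fixed 29 = 229.
Compare {C}: link cost 238 + fixed 10 = 248.
All other subsets cost ≥ 202. Minimum total cost: 185.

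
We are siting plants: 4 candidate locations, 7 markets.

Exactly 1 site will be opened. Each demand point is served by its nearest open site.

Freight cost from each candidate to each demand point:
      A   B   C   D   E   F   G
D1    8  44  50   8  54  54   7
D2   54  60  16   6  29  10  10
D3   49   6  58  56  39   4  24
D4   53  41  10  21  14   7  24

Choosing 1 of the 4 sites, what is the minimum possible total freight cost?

170

Open {D4}.
  A→D4 53, B→D4 41, C→D4 10, D→D4 21, E→D4 14, F→D4 7, G→D4 24  ⇒ total 170.
Compare {D2}: total 185.
Compare {D1}: total 225.
No size-1 selection does better; minimum is 170.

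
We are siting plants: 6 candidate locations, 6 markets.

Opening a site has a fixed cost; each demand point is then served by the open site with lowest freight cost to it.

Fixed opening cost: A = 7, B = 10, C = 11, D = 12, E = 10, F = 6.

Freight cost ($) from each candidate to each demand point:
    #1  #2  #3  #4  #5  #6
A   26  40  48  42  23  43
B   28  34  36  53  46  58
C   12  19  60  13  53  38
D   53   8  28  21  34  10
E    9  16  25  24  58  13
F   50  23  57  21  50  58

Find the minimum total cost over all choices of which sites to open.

124

Open {A, C, D}: assign each demand point to its cheapest open site.
  #1→C 12, #2→D 8, #3→D 28, #4→C 13, #5→A 23, #6→D 10
  freight cost 94, fixed 30 → total 124.
Compare {A, D, E}: freight cost 96 + fixed 29 = 125.
Compare {A, E}: freight cost 110 + fixed 17 = 127.
Compare {A, C, E}: freight cost 99 + fixed 28 = 127.
All other subsets cost ≥ 125. Minimum total cost: 124.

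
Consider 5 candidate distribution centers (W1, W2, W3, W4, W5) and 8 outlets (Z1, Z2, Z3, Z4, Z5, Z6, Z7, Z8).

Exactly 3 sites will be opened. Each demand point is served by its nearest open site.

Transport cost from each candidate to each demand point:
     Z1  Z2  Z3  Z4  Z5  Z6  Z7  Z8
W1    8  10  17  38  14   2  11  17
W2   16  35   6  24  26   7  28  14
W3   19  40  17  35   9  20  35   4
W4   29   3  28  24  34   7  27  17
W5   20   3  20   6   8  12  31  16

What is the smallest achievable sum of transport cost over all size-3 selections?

Open {W1, W2, W5}.
  Z1→W1 8, Z2→W5 3, Z3→W2 6, Z4→W5 6, Z5→W5 8, Z6→W1 2, Z7→W1 11, Z8→W2 14  ⇒ total 58.
Compare {W1, W3, W5}: total 59.
Compare {W1, W4, W5}: total 71.
No size-3 selection does better; minimum is 58.

58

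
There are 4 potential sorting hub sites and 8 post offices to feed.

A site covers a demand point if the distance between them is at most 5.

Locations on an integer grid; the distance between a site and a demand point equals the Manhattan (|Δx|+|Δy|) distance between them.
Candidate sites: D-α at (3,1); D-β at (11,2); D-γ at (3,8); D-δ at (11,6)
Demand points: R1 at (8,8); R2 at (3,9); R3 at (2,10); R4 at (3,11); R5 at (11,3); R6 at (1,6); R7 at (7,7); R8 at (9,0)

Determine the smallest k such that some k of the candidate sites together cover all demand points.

2

Coverage sets (demand points within 5 of each site):
  D-α: {}
  D-β: {R5, R8}
  D-γ: {R1, R2, R3, R4, R6, R7}
  D-δ: {R1, R5, R7}
No single site covers all 8 demand points.
But {D-β, D-γ} covers everything, so the minimum is 2.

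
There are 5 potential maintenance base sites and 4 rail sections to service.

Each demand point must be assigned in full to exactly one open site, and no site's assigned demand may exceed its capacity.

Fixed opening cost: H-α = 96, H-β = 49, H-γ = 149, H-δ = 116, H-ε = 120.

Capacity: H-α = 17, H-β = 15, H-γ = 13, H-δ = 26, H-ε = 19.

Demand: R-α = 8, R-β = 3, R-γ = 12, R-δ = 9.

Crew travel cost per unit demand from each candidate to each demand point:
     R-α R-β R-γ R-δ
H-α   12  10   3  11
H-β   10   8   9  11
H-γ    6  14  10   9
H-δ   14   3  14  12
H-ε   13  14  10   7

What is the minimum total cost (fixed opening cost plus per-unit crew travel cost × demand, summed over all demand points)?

449

Open {H-α, H-ε}; cheapest assignment that respects the capacities:
  H-α (cap 17, load 15): R-β, R-γ — cost 3×10 + 12×3 = 66
  H-ε (cap 19, load 17): R-α, R-δ — cost 8×13 + 9×7 = 167
  Shipping 233, fixed 216 → total 449.
  Any other capacity-feasible assignment to {H-α, H-ε} ships for at least 233.
Compare {H-β, H-ε}: its best feasible assignment gives total 468.
Compare {H-α, H-β, H-ε}: its best feasible assignment gives total 468.
Every other set of open sites that can feasibly serve all demand totals ≥ 468 even under its best assignment. Minimum: 449.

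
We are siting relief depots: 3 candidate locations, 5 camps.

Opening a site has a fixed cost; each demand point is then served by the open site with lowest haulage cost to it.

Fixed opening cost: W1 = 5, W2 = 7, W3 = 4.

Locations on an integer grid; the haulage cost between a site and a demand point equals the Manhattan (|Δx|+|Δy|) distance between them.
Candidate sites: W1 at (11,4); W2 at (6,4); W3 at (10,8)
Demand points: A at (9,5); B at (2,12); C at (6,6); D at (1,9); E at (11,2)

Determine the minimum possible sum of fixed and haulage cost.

Open {W1, W2}: assign each demand point to its cheapest open site.
  A→W1 3, B→W2 12, C→W2 2, D→W2 10, E→W1 2
  haulage cost 29, fixed 12 → total 41.
Compare {W2}: haulage cost 35 + fixed 7 = 42.
Compare {W1, W3}: haulage cost 33 + fixed 9 = 42.
Compare {W3}: haulage cost 39 + fixed 4 = 43.
All other subsets cost ≥ 42. Minimum total cost: 41.

41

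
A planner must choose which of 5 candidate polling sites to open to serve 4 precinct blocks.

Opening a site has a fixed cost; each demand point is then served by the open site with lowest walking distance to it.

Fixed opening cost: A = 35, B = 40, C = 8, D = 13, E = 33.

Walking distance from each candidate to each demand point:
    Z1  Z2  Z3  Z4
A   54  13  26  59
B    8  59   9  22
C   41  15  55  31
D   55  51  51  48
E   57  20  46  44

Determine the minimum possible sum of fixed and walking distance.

102

Open {B, C}: assign each demand point to its cheapest open site.
  Z1→B 8, Z2→C 15, Z3→B 9, Z4→B 22
  walking distance 54, fixed 48 → total 102.
Compare {B, C, D}: walking distance 54 + fixed 61 = 115.
Compare {A, B}: walking distance 52 + fixed 75 = 127.
Compare {B, E}: walking distance 59 + fixed 73 = 132.
All other subsets cost ≥ 115. Minimum total cost: 102.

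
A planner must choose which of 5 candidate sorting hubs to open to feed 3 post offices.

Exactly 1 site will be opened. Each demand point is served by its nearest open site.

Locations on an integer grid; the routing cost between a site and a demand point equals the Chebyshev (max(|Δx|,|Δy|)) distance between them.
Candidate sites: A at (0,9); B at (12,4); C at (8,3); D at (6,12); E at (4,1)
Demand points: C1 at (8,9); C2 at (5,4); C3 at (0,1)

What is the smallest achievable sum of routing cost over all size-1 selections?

15

Open {E}.
  C1→E 8, C2→E 3, C3→E 4  ⇒ total 15.
Compare {C}: total 17.
Compare {A}: total 21.
No size-1 selection does better; minimum is 15.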